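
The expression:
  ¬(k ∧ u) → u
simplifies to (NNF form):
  u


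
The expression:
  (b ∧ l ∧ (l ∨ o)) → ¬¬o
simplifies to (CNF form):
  o ∨ ¬b ∨ ¬l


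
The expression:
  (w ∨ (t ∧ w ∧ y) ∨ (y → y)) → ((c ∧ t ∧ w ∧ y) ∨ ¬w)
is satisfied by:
  {t: True, y: True, c: True, w: False}
  {t: True, y: True, c: False, w: False}
  {t: True, c: True, y: False, w: False}
  {t: True, c: False, y: False, w: False}
  {y: True, c: True, t: False, w: False}
  {y: True, t: False, c: False, w: False}
  {y: False, c: True, t: False, w: False}
  {y: False, t: False, c: False, w: False}
  {t: True, w: True, y: True, c: True}


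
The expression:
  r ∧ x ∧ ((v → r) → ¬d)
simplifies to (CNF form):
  r ∧ x ∧ ¬d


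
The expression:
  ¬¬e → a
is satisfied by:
  {a: True, e: False}
  {e: False, a: False}
  {e: True, a: True}


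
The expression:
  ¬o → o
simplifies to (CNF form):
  o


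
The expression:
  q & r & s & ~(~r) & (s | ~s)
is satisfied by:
  {r: True, s: True, q: True}


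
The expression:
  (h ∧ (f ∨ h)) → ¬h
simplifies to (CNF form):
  ¬h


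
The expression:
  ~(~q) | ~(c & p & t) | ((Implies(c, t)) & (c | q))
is always true.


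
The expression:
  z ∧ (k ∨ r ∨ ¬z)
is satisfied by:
  {z: True, r: True, k: True}
  {z: True, r: True, k: False}
  {z: True, k: True, r: False}


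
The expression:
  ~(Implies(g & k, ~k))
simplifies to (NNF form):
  g & k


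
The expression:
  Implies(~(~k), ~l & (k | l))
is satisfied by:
  {l: False, k: False}
  {k: True, l: False}
  {l: True, k: False}


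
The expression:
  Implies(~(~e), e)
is always true.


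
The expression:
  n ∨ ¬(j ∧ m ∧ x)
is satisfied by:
  {n: True, m: False, x: False, j: False}
  {n: False, m: False, x: False, j: False}
  {j: True, n: True, m: False, x: False}
  {j: True, n: False, m: False, x: False}
  {n: True, x: True, j: False, m: False}
  {x: True, j: False, m: False, n: False}
  {j: True, x: True, n: True, m: False}
  {j: True, x: True, n: False, m: False}
  {n: True, m: True, j: False, x: False}
  {m: True, j: False, x: False, n: False}
  {n: True, j: True, m: True, x: False}
  {j: True, m: True, n: False, x: False}
  {n: True, x: True, m: True, j: False}
  {x: True, m: True, j: False, n: False}
  {j: True, x: True, m: True, n: True}


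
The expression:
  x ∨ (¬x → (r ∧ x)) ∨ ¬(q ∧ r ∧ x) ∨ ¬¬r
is always true.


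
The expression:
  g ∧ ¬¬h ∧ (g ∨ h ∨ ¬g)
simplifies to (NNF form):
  g ∧ h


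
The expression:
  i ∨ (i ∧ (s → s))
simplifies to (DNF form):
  i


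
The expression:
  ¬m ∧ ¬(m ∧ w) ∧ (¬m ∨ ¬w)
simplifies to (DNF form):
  ¬m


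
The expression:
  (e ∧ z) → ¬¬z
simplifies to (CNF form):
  True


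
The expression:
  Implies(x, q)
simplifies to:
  q | ~x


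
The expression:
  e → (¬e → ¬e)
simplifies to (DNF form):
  True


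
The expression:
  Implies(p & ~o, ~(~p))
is always true.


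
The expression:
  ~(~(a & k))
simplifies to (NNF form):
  a & k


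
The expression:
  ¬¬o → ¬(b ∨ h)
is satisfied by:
  {h: False, o: False, b: False}
  {b: True, h: False, o: False}
  {h: True, b: False, o: False}
  {b: True, h: True, o: False}
  {o: True, b: False, h: False}


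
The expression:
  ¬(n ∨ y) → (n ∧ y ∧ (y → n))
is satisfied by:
  {n: True, y: True}
  {n: True, y: False}
  {y: True, n: False}


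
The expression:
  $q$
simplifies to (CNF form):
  $q$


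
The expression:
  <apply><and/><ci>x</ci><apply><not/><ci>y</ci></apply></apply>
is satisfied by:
  {x: True, y: False}


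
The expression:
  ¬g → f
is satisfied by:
  {g: True, f: True}
  {g: True, f: False}
  {f: True, g: False}


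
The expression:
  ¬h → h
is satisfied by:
  {h: True}


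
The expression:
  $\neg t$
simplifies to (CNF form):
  $\neg t$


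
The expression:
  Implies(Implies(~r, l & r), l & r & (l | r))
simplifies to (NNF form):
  l | ~r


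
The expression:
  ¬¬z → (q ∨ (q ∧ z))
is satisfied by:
  {q: True, z: False}
  {z: False, q: False}
  {z: True, q: True}


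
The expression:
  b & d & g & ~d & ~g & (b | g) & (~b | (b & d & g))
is never true.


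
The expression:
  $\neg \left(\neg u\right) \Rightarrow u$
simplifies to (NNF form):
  $\text{True}$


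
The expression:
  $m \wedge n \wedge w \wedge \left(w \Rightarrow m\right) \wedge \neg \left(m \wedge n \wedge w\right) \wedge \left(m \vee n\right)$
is never true.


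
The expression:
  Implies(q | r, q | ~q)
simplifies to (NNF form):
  True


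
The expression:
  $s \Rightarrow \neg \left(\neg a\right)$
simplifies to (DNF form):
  $a \vee \neg s$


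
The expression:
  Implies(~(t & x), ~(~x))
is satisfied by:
  {x: True}


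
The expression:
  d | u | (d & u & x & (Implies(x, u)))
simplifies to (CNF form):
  d | u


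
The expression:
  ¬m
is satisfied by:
  {m: False}


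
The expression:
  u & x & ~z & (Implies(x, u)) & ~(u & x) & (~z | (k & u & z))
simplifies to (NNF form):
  False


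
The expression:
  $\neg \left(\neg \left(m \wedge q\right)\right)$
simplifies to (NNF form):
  $m \wedge q$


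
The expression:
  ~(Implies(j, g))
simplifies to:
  j & ~g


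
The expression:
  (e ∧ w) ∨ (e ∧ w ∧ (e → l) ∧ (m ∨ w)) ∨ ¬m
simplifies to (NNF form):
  (e ∧ w) ∨ ¬m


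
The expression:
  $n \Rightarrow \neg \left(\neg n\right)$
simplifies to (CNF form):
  $\text{True}$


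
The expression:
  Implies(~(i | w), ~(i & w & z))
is always true.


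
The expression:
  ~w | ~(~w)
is always true.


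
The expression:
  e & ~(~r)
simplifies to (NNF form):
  e & r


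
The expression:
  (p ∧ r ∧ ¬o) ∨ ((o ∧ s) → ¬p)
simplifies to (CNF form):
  ¬o ∨ ¬p ∨ ¬s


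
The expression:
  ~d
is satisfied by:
  {d: False}


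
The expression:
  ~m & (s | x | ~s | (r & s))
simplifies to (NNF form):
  ~m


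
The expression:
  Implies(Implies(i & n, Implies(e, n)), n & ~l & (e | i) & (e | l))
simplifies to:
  e & n & ~l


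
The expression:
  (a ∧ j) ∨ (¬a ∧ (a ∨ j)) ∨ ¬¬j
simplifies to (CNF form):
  j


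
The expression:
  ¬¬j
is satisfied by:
  {j: True}


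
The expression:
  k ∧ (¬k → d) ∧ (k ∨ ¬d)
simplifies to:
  k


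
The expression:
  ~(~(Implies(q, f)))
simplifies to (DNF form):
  f | ~q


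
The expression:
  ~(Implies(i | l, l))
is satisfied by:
  {i: True, l: False}


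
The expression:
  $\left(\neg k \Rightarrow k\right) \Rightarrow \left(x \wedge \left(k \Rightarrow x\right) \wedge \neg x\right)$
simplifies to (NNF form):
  $\neg k$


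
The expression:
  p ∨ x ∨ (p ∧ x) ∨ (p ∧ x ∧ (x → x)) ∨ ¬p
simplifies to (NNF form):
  True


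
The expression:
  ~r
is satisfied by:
  {r: False}


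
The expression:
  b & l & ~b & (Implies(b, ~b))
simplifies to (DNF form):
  False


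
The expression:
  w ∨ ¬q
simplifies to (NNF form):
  w ∨ ¬q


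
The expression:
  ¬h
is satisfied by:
  {h: False}


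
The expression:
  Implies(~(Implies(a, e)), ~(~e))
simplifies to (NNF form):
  e | ~a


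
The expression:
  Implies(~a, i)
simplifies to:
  a | i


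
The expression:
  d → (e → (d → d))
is always true.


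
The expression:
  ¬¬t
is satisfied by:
  {t: True}


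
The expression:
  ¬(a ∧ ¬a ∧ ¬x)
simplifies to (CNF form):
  True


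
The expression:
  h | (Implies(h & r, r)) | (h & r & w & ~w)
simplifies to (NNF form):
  True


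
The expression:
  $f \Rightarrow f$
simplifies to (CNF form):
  $\text{True}$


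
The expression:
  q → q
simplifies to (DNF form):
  True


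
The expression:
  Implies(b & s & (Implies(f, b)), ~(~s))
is always true.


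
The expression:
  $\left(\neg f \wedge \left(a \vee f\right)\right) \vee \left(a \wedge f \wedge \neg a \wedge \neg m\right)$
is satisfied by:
  {a: True, f: False}


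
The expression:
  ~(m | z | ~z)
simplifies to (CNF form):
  False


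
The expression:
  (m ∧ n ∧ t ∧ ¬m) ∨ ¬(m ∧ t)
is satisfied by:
  {m: False, t: False}
  {t: True, m: False}
  {m: True, t: False}


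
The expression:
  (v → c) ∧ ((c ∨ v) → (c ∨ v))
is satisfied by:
  {c: True, v: False}
  {v: False, c: False}
  {v: True, c: True}


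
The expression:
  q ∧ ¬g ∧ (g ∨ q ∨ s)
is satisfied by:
  {q: True, g: False}


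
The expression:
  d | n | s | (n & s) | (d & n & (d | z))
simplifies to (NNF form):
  d | n | s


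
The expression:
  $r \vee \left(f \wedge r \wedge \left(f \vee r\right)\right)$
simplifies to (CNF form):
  $r$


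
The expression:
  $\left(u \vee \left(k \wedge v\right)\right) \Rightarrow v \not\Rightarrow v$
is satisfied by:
  {u: False, k: False, v: False}
  {v: True, u: False, k: False}
  {k: True, u: False, v: False}


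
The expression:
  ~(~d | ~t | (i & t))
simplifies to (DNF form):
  d & t & ~i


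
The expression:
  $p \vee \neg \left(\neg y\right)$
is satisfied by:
  {y: True, p: True}
  {y: True, p: False}
  {p: True, y: False}


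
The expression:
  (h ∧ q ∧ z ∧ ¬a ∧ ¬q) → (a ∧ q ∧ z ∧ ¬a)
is always true.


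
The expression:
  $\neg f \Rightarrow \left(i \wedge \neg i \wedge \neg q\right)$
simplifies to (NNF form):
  $f$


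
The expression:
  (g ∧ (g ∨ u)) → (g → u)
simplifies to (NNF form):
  u ∨ ¬g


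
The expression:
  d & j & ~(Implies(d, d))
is never true.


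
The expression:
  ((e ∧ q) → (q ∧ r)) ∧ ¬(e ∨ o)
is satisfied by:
  {e: False, o: False}


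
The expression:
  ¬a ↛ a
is always true.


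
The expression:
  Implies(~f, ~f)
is always true.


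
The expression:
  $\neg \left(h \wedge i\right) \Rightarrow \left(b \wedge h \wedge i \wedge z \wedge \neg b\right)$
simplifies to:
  $h \wedge i$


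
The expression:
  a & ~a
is never true.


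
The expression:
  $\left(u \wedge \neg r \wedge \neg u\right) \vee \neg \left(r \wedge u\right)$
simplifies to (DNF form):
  $\neg r \vee \neg u$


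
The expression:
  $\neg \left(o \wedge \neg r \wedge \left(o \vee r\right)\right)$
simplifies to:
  $r \vee \neg o$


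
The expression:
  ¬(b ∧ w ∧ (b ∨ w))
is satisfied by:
  {w: False, b: False}
  {b: True, w: False}
  {w: True, b: False}


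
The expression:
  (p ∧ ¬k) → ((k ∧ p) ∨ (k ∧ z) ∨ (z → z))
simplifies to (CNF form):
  True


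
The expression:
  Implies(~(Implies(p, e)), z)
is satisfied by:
  {z: True, e: True, p: False}
  {z: True, p: False, e: False}
  {e: True, p: False, z: False}
  {e: False, p: False, z: False}
  {z: True, e: True, p: True}
  {z: True, p: True, e: False}
  {e: True, p: True, z: False}


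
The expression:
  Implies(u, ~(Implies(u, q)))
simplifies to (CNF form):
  ~q | ~u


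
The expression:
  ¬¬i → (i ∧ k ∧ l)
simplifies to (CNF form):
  (k ∨ ¬i) ∧ (l ∨ ¬i)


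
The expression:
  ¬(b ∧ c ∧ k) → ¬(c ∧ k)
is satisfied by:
  {b: True, k: False, c: False}
  {k: False, c: False, b: False}
  {c: True, b: True, k: False}
  {c: True, k: False, b: False}
  {b: True, k: True, c: False}
  {k: True, b: False, c: False}
  {c: True, k: True, b: True}


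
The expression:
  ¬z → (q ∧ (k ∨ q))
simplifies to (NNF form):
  q ∨ z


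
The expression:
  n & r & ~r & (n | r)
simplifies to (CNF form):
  False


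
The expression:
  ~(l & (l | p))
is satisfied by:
  {l: False}


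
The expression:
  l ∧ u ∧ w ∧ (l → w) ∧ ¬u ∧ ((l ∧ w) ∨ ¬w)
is never true.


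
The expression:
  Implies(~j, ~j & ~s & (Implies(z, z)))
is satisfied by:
  {j: True, s: False}
  {s: False, j: False}
  {s: True, j: True}


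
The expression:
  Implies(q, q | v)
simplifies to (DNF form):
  True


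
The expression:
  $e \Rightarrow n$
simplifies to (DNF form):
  $n \vee \neg e$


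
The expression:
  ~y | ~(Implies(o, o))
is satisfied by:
  {y: False}


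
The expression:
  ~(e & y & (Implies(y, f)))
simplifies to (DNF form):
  ~e | ~f | ~y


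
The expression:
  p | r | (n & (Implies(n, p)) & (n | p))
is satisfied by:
  {r: True, p: True}
  {r: True, p: False}
  {p: True, r: False}


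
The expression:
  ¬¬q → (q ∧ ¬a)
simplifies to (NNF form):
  ¬a ∨ ¬q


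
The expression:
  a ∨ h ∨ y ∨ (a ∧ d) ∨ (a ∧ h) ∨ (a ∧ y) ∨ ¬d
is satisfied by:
  {a: True, y: True, h: True, d: False}
  {a: True, y: True, h: False, d: False}
  {a: True, h: True, d: False, y: False}
  {a: True, h: False, d: False, y: False}
  {y: True, h: True, d: False, a: False}
  {y: True, h: False, d: False, a: False}
  {h: True, y: False, d: False, a: False}
  {h: False, y: False, d: False, a: False}
  {a: True, y: True, d: True, h: True}
  {a: True, y: True, d: True, h: False}
  {a: True, d: True, h: True, y: False}
  {a: True, d: True, h: False, y: False}
  {d: True, y: True, h: True, a: False}
  {d: True, y: True, h: False, a: False}
  {d: True, h: True, y: False, a: False}


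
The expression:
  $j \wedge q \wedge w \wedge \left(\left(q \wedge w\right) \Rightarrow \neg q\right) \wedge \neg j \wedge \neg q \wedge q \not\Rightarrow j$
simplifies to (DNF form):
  $\text{False}$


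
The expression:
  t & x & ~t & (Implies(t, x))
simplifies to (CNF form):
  False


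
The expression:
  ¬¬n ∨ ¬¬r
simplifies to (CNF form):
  n ∨ r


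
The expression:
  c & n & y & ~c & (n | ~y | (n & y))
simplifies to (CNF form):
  False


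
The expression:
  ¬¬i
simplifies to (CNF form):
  i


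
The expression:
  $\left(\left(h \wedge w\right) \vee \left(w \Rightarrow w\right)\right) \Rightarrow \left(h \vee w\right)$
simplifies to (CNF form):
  $h \vee w$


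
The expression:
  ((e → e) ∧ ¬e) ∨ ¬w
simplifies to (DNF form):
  ¬e ∨ ¬w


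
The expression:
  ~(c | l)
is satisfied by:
  {l: False, c: False}


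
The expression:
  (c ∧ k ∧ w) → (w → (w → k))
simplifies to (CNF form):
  True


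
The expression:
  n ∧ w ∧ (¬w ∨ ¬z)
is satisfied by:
  {w: True, n: True, z: False}


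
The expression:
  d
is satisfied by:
  {d: True}


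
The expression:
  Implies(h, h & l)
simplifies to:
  l | ~h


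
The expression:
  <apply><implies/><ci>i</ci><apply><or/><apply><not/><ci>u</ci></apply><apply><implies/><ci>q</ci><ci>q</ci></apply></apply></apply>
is always true.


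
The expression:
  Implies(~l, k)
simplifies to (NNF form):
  k | l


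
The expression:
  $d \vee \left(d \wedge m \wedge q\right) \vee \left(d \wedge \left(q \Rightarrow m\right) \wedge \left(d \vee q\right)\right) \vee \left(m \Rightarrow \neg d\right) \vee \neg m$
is always true.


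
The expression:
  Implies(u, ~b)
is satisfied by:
  {u: False, b: False}
  {b: True, u: False}
  {u: True, b: False}


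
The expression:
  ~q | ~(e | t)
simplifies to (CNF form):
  (~e | ~q) & (~q | ~t)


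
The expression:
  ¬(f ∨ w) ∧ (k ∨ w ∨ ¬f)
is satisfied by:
  {w: False, f: False}


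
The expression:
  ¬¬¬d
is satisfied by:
  {d: False}


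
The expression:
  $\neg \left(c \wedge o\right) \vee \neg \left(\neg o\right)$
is always true.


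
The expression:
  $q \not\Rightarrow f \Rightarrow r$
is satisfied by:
  {r: True, f: True, q: False}
  {r: True, f: False, q: False}
  {f: True, r: False, q: False}
  {r: False, f: False, q: False}
  {r: True, q: True, f: True}
  {r: True, q: True, f: False}
  {q: True, f: True, r: False}


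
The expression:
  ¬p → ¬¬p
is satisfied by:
  {p: True}


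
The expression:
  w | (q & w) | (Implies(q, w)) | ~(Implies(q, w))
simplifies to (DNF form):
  True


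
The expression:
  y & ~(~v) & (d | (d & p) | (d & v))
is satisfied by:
  {d: True, y: True, v: True}


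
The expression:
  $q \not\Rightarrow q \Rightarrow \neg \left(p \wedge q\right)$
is always true.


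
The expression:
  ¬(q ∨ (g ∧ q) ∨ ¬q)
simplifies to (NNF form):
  False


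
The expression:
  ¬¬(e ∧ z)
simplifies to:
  e ∧ z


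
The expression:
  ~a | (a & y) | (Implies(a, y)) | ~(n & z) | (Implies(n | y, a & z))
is always true.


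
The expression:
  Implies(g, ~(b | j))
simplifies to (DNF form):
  ~g | (~b & ~j)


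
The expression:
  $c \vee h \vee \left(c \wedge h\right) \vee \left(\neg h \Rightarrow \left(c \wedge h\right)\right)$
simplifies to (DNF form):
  $c \vee h$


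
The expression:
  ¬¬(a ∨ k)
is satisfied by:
  {a: True, k: True}
  {a: True, k: False}
  {k: True, a: False}


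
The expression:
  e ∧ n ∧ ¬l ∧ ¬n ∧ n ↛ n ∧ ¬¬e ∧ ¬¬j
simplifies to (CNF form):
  False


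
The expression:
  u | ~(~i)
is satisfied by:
  {i: True, u: True}
  {i: True, u: False}
  {u: True, i: False}


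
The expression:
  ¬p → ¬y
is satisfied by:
  {p: True, y: False}
  {y: False, p: False}
  {y: True, p: True}


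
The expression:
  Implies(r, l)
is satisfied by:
  {l: True, r: False}
  {r: False, l: False}
  {r: True, l: True}


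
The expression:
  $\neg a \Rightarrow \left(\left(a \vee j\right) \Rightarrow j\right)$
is always true.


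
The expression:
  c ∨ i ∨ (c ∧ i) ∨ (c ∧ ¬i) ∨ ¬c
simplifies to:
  True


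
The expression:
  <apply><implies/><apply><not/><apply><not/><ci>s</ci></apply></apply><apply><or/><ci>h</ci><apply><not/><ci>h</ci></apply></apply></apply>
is always true.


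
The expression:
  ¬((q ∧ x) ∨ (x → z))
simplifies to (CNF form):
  x ∧ ¬q ∧ ¬z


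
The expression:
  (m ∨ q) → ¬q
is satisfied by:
  {q: False}


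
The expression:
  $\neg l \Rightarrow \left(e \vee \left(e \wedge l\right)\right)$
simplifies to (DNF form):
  $e \vee l$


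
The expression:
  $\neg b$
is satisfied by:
  {b: False}


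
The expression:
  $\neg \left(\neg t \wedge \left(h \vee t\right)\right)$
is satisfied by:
  {t: True, h: False}
  {h: False, t: False}
  {h: True, t: True}


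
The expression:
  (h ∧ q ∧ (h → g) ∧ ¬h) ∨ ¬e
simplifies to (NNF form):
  ¬e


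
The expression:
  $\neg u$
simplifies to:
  $\neg u$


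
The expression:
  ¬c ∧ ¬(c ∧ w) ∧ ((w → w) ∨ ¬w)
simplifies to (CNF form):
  ¬c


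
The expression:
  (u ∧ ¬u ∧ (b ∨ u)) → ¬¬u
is always true.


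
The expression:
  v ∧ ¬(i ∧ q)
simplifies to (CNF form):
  v ∧ (¬i ∨ ¬q)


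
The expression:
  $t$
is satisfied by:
  {t: True}


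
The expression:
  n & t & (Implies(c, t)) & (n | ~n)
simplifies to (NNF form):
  n & t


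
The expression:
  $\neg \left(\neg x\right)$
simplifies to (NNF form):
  $x$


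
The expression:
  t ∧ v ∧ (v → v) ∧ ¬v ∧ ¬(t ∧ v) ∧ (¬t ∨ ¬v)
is never true.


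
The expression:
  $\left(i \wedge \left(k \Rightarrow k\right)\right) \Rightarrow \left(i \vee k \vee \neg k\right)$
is always true.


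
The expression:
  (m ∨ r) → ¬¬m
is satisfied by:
  {m: True, r: False}
  {r: False, m: False}
  {r: True, m: True}


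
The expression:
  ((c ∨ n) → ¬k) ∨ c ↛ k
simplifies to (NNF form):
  (¬c ∧ ¬n) ∨ ¬k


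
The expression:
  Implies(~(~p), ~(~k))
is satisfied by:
  {k: True, p: False}
  {p: False, k: False}
  {p: True, k: True}


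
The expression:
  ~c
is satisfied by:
  {c: False}


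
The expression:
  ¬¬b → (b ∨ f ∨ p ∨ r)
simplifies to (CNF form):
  True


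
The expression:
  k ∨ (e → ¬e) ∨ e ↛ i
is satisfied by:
  {k: True, e: False, i: False}
  {e: False, i: False, k: False}
  {i: True, k: True, e: False}
  {i: True, e: False, k: False}
  {k: True, e: True, i: False}
  {e: True, k: False, i: False}
  {i: True, e: True, k: True}


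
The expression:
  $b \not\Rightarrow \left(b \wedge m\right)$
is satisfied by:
  {b: True, m: False}


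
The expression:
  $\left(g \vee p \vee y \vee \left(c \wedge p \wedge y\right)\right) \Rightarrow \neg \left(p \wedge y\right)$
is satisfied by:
  {p: False, y: False}
  {y: True, p: False}
  {p: True, y: False}


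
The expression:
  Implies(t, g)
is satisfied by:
  {g: True, t: False}
  {t: False, g: False}
  {t: True, g: True}


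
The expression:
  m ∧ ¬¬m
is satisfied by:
  {m: True}


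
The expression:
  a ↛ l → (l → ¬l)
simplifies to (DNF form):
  True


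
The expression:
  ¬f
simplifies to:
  ¬f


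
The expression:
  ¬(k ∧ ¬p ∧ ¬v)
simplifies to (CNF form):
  p ∨ v ∨ ¬k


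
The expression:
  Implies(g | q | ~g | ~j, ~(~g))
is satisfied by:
  {g: True}


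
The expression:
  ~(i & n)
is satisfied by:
  {n: False, i: False}
  {i: True, n: False}
  {n: True, i: False}


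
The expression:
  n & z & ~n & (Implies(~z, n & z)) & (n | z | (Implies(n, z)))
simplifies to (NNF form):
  False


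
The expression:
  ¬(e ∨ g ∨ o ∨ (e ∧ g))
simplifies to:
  ¬e ∧ ¬g ∧ ¬o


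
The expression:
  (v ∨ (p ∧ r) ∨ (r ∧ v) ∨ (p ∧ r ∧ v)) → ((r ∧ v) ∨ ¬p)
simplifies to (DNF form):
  (r ∧ v) ∨ (¬r ∧ ¬v) ∨ ¬p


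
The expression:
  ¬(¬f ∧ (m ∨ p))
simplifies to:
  f ∨ (¬m ∧ ¬p)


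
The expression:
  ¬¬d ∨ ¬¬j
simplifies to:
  d ∨ j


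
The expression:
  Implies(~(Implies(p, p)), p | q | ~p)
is always true.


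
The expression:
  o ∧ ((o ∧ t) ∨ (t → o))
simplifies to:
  o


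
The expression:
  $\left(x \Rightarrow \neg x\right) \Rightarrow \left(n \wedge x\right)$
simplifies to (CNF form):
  $x$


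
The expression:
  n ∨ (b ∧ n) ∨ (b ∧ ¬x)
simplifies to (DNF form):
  n ∨ (b ∧ ¬x)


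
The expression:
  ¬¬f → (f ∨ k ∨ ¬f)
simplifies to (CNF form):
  True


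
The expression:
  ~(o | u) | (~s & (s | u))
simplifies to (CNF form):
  (u | ~o) & (u | ~u) & (~o | ~s) & (~s | ~u)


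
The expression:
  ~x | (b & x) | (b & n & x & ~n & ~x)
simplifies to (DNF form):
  b | ~x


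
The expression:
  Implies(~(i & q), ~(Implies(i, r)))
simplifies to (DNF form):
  (i & q) | (i & ~r)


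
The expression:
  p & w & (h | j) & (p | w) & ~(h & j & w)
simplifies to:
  p & w & (h | j) & (~h | ~j)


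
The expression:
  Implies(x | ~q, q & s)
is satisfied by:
  {s: True, q: True, x: False}
  {q: True, x: False, s: False}
  {x: True, s: True, q: True}


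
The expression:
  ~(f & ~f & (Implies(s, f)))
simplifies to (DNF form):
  True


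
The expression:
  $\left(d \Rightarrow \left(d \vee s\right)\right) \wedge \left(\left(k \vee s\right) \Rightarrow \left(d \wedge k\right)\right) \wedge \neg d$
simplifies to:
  $\neg d \wedge \neg k \wedge \neg s$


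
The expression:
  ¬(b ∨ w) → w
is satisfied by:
  {b: True, w: True}
  {b: True, w: False}
  {w: True, b: False}


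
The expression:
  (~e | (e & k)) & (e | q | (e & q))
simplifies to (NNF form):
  (e & k) | (q & ~e)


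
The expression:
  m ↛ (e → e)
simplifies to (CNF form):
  False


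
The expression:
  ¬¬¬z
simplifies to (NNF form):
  ¬z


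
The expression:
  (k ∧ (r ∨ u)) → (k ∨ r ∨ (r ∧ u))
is always true.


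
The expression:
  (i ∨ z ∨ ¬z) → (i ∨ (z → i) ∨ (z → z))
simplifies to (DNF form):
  True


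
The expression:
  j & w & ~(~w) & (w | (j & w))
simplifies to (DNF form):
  j & w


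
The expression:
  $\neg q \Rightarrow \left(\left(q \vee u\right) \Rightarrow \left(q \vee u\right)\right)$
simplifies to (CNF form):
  $\text{True}$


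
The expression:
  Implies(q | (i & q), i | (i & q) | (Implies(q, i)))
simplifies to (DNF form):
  i | ~q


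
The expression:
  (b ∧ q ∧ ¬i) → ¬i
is always true.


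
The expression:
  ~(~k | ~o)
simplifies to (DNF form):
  k & o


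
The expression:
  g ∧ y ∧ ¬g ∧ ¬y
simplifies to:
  False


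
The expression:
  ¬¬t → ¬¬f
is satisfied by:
  {f: True, t: False}
  {t: False, f: False}
  {t: True, f: True}


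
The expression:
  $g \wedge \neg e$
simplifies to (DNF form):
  $g \wedge \neg e$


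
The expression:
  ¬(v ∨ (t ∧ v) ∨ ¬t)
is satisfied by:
  {t: True, v: False}


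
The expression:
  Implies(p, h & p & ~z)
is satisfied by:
  {h: True, z: False, p: False}
  {z: False, p: False, h: False}
  {h: True, z: True, p: False}
  {z: True, h: False, p: False}
  {p: True, h: True, z: False}


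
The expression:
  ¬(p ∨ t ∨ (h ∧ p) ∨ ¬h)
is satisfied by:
  {h: True, p: False, t: False}


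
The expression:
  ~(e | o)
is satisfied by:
  {e: False, o: False}


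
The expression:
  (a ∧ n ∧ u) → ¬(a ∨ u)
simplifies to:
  ¬a ∨ ¬n ∨ ¬u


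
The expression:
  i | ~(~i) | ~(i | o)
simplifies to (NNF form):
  i | ~o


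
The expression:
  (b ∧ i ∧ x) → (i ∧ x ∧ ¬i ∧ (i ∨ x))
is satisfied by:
  {x: False, i: False, b: False}
  {b: True, x: False, i: False}
  {i: True, x: False, b: False}
  {b: True, i: True, x: False}
  {x: True, b: False, i: False}
  {b: True, x: True, i: False}
  {i: True, x: True, b: False}


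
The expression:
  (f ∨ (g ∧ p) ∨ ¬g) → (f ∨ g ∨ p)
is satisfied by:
  {g: True, p: True, f: True}
  {g: True, p: True, f: False}
  {g: True, f: True, p: False}
  {g: True, f: False, p: False}
  {p: True, f: True, g: False}
  {p: True, f: False, g: False}
  {f: True, p: False, g: False}


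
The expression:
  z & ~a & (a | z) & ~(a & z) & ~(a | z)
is never true.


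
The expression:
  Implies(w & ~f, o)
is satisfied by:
  {o: True, f: True, w: False}
  {o: True, w: False, f: False}
  {f: True, w: False, o: False}
  {f: False, w: False, o: False}
  {o: True, f: True, w: True}
  {o: True, w: True, f: False}
  {f: True, w: True, o: False}


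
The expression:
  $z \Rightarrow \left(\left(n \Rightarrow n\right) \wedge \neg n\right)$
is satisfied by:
  {z: False, n: False}
  {n: True, z: False}
  {z: True, n: False}


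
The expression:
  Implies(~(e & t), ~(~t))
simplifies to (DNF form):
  t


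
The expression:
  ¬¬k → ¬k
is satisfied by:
  {k: False}


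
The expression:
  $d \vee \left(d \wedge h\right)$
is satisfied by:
  {d: True}


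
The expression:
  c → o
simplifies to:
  o ∨ ¬c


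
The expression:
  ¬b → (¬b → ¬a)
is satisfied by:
  {b: True, a: False}
  {a: False, b: False}
  {a: True, b: True}


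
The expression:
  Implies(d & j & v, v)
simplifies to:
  True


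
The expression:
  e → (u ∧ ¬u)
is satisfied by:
  {e: False}


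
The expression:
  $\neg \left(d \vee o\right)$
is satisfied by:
  {d: False, o: False}


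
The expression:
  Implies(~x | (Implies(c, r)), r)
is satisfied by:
  {r: True, x: True, c: True}
  {r: True, x: True, c: False}
  {r: True, c: True, x: False}
  {r: True, c: False, x: False}
  {x: True, c: True, r: False}


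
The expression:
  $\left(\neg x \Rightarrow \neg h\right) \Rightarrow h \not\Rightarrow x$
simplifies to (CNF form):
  $h \wedge \neg x$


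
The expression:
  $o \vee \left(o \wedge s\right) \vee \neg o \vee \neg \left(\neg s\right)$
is always true.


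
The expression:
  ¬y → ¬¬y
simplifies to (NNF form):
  y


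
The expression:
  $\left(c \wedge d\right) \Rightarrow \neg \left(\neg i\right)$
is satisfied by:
  {i: True, c: False, d: False}
  {c: False, d: False, i: False}
  {i: True, d: True, c: False}
  {d: True, c: False, i: False}
  {i: True, c: True, d: False}
  {c: True, i: False, d: False}
  {i: True, d: True, c: True}


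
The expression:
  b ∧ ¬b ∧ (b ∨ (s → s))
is never true.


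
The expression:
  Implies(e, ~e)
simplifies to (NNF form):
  ~e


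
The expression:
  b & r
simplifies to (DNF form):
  b & r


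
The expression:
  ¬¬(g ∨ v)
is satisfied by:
  {v: True, g: True}
  {v: True, g: False}
  {g: True, v: False}


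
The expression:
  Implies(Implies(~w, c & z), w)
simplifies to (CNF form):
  w | ~c | ~z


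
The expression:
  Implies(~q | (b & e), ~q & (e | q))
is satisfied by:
  {q: True, b: False, e: False}
  {q: True, e: True, b: False}
  {q: True, b: True, e: False}
  {e: True, b: False, q: False}
  {e: True, b: True, q: False}


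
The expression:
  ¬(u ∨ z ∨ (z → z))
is never true.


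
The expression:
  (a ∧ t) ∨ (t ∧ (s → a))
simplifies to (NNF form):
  t ∧ (a ∨ ¬s)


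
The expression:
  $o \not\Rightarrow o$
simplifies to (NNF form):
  $\text{False}$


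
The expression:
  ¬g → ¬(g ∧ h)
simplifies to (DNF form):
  True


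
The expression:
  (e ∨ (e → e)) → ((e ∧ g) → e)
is always true.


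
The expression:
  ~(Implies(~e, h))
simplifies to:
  ~e & ~h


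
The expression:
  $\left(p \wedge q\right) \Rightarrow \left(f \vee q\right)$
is always true.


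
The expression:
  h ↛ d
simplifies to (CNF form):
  h ∧ ¬d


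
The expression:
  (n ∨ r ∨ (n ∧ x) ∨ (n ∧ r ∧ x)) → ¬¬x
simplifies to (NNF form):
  x ∨ (¬n ∧ ¬r)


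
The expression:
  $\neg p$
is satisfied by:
  {p: False}


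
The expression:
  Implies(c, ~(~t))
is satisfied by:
  {t: True, c: False}
  {c: False, t: False}
  {c: True, t: True}


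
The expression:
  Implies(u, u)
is always true.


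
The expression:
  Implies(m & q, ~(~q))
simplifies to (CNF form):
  True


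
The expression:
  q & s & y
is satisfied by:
  {s: True, y: True, q: True}


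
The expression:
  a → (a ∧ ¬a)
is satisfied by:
  {a: False}


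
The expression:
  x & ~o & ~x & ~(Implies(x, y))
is never true.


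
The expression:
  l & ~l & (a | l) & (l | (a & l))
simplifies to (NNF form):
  False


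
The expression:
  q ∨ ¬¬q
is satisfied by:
  {q: True}


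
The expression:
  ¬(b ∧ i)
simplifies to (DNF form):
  ¬b ∨ ¬i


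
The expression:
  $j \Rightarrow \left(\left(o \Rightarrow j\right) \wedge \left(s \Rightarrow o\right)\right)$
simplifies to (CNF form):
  $o \vee \neg j \vee \neg s$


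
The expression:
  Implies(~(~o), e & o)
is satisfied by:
  {e: True, o: False}
  {o: False, e: False}
  {o: True, e: True}


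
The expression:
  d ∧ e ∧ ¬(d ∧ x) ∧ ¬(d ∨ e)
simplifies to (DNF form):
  False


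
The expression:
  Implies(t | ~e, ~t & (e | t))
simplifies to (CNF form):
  e & ~t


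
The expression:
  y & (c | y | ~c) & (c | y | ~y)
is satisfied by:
  {y: True}


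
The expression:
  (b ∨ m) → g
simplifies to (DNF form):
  g ∨ (¬b ∧ ¬m)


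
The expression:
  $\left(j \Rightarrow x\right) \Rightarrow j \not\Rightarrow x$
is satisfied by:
  {j: True, x: False}


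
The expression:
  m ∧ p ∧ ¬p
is never true.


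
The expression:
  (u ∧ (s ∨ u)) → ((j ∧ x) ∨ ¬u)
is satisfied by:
  {j: True, x: True, u: False}
  {j: True, x: False, u: False}
  {x: True, j: False, u: False}
  {j: False, x: False, u: False}
  {u: True, j: True, x: True}


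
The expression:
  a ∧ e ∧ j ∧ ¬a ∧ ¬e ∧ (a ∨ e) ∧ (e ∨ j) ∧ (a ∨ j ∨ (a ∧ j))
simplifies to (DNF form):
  False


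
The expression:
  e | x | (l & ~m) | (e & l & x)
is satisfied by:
  {x: True, e: True, l: True, m: False}
  {x: True, e: True, l: False, m: False}
  {x: True, e: True, m: True, l: True}
  {x: True, e: True, m: True, l: False}
  {x: True, l: True, m: False, e: False}
  {x: True, l: False, m: False, e: False}
  {x: True, m: True, l: True, e: False}
  {x: True, m: True, l: False, e: False}
  {e: True, l: True, m: False, x: False}
  {e: True, l: False, m: False, x: False}
  {e: True, m: True, l: True, x: False}
  {e: True, m: True, l: False, x: False}
  {l: True, e: False, m: False, x: False}


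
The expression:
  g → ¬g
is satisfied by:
  {g: False}


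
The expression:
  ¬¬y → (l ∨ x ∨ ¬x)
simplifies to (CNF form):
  True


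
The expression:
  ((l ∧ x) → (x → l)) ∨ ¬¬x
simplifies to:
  True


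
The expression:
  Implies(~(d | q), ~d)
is always true.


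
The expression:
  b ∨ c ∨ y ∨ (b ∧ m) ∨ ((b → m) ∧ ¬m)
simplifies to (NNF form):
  b ∨ c ∨ y ∨ ¬m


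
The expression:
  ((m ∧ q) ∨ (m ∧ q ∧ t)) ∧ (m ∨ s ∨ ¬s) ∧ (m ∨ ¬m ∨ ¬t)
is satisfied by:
  {m: True, q: True}


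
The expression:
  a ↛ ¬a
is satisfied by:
  {a: True}


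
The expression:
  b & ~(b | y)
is never true.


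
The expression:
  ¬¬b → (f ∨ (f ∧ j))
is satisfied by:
  {f: True, b: False}
  {b: False, f: False}
  {b: True, f: True}


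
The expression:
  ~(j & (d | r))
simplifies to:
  ~j | (~d & ~r)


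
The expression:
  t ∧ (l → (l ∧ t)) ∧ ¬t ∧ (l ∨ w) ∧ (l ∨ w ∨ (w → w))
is never true.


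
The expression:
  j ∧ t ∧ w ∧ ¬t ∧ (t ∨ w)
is never true.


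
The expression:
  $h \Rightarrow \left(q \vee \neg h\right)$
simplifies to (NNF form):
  $q \vee \neg h$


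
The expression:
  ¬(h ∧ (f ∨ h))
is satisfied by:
  {h: False}


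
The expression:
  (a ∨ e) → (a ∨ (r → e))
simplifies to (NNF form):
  True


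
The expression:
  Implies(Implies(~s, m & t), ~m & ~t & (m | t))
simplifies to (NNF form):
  ~s & (~m | ~t)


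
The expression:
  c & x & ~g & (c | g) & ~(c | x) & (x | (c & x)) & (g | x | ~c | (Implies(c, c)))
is never true.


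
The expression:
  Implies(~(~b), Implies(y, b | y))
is always true.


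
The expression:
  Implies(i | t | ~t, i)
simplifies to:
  i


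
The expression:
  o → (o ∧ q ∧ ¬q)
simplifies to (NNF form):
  ¬o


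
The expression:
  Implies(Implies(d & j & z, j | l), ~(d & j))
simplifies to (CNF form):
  ~d | ~j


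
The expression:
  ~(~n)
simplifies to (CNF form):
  n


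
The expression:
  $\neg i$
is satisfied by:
  {i: False}


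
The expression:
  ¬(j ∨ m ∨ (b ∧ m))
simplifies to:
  ¬j ∧ ¬m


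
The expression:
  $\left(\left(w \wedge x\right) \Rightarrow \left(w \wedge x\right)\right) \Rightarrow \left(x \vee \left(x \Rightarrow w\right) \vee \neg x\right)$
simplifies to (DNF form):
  $\text{True}$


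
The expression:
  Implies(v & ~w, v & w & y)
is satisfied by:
  {w: True, v: False}
  {v: False, w: False}
  {v: True, w: True}


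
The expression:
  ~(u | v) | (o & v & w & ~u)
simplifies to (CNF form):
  ~u & (o | ~v) & (w | ~v)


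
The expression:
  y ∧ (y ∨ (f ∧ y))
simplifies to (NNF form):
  y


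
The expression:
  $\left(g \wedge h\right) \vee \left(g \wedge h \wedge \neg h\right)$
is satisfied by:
  {h: True, g: True}


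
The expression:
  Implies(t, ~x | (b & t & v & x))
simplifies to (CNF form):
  (b | ~t | ~x) & (v | ~t | ~x)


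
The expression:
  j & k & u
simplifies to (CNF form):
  j & k & u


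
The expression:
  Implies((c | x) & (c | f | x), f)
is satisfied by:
  {f: True, c: False, x: False}
  {x: True, f: True, c: False}
  {f: True, c: True, x: False}
  {x: True, f: True, c: True}
  {x: False, c: False, f: False}


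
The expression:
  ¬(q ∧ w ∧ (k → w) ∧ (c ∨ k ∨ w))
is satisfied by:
  {w: False, q: False}
  {q: True, w: False}
  {w: True, q: False}


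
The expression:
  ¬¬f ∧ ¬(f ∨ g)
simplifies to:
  False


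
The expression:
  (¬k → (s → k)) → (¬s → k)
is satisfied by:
  {k: True, s: True}
  {k: True, s: False}
  {s: True, k: False}


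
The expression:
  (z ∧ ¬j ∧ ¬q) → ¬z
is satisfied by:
  {q: True, j: True, z: False}
  {q: True, j: False, z: False}
  {j: True, q: False, z: False}
  {q: False, j: False, z: False}
  {q: True, z: True, j: True}
  {q: True, z: True, j: False}
  {z: True, j: True, q: False}


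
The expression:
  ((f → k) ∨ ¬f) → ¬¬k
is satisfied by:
  {k: True, f: True}
  {k: True, f: False}
  {f: True, k: False}


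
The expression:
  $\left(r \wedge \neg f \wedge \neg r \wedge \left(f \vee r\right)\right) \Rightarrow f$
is always true.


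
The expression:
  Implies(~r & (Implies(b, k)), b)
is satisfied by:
  {r: True, b: True}
  {r: True, b: False}
  {b: True, r: False}


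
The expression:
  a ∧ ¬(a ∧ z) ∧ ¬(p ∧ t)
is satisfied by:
  {a: True, p: False, t: False, z: False}
  {a: True, t: True, p: False, z: False}
  {a: True, p: True, t: False, z: False}


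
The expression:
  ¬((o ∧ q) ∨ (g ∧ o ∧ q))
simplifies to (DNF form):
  ¬o ∨ ¬q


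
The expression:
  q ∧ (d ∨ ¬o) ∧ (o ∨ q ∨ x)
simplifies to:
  q ∧ (d ∨ ¬o)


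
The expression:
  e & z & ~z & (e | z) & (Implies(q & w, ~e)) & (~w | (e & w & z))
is never true.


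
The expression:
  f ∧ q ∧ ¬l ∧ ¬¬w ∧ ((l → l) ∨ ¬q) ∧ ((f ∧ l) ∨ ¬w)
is never true.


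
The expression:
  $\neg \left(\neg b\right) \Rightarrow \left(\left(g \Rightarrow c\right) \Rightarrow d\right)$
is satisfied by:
  {d: True, g: True, c: False, b: False}
  {d: True, c: False, g: False, b: False}
  {d: True, g: True, c: True, b: False}
  {d: True, c: True, g: False, b: False}
  {g: True, d: False, c: False, b: False}
  {d: False, c: False, g: False, b: False}
  {g: True, c: True, d: False, b: False}
  {c: True, d: False, g: False, b: False}
  {b: True, g: True, d: True, c: False}
  {b: True, d: True, c: False, g: False}
  {b: True, g: True, d: True, c: True}
  {b: True, d: True, c: True, g: False}
  {b: True, g: True, d: False, c: False}


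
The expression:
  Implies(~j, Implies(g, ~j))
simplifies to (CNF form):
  True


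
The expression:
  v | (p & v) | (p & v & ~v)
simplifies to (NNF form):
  v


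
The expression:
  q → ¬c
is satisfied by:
  {c: False, q: False}
  {q: True, c: False}
  {c: True, q: False}


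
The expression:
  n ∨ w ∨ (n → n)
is always true.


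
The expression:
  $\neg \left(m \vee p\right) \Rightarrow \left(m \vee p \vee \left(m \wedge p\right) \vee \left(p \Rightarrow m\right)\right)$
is always true.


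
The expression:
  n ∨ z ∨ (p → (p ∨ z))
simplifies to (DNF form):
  True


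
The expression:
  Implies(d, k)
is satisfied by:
  {k: True, d: False}
  {d: False, k: False}
  {d: True, k: True}


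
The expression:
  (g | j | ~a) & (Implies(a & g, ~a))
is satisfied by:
  {j: True, g: False, a: False}
  {g: False, a: False, j: False}
  {j: True, g: True, a: False}
  {g: True, j: False, a: False}
  {a: True, j: True, g: False}
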